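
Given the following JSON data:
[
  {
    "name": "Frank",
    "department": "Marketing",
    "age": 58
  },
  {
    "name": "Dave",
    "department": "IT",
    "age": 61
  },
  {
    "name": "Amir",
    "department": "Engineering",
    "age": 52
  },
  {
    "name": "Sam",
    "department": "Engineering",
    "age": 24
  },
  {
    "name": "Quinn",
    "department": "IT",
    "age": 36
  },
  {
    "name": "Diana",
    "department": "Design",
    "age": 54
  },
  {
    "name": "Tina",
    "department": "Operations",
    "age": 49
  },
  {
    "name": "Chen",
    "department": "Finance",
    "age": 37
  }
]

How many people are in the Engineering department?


Scanning records for department = Engineering
  Record 2: Amir
  Record 3: Sam
Count: 2

ANSWER: 2


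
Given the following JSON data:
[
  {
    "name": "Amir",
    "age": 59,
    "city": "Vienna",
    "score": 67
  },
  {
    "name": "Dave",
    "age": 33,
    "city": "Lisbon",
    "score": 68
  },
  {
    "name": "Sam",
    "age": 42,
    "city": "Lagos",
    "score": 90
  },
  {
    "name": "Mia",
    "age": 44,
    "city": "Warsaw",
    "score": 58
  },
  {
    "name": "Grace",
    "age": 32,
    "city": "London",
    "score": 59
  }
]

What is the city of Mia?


Looking up record where name = Mia
Record index: 3
Field 'city' = Warsaw

ANSWER: Warsaw


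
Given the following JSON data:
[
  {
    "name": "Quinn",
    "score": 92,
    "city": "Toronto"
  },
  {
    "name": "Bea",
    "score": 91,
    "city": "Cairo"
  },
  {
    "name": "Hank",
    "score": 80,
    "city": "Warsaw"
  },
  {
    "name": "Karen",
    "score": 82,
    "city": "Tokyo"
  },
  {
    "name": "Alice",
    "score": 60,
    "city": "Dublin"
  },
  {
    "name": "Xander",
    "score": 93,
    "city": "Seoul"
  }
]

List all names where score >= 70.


Filtering records where score >= 70:
  Quinn (score=92) -> YES
  Bea (score=91) -> YES
  Hank (score=80) -> YES
  Karen (score=82) -> YES
  Alice (score=60) -> no
  Xander (score=93) -> YES


ANSWER: Quinn, Bea, Hank, Karen, Xander


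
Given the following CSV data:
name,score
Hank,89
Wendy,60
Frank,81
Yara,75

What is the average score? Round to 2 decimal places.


Scores: 89, 60, 81, 75
Sum = 305
Count = 4
Average = 305 / 4 = 76.25

ANSWER: 76.25


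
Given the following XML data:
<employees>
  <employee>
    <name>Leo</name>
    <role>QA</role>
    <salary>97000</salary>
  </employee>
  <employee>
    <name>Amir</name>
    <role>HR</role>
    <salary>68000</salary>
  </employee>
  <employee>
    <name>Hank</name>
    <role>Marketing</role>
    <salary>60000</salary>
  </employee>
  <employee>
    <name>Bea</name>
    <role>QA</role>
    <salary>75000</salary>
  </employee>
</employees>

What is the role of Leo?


Searching for <employee> with <name>Leo</name>
Found at position 1
<role>QA</role>

ANSWER: QA


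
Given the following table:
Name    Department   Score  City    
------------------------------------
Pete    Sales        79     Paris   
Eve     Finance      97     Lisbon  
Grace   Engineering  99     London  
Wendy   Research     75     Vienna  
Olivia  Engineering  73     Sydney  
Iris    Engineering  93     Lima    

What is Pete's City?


Row 1: Pete
City = Paris

ANSWER: Paris


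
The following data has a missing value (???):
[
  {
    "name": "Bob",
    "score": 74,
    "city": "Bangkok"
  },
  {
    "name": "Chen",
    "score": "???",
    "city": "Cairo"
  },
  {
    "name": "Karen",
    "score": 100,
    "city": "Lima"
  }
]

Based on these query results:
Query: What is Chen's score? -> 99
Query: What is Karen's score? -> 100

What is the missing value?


The missing value is Chen's score
From query: Chen's score = 99

ANSWER: 99


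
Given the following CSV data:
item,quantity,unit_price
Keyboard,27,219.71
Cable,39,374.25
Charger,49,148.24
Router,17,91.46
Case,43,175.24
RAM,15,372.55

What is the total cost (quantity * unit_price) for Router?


Row: Router
quantity = 17
unit_price = 91.46
total = 17 * 91.46 = 1554.82

ANSWER: 1554.82


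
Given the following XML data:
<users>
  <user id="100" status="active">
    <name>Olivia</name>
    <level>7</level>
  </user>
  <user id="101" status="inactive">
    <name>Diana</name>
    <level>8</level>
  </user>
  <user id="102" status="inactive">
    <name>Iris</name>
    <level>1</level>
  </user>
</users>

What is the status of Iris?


Finding user with name = Iris
user id="102" status="inactive"

ANSWER: inactive


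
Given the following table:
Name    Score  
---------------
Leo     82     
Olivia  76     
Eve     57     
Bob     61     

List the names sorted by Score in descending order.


Sorting by Score (descending):
  Leo: 82
  Olivia: 76
  Bob: 61
  Eve: 57


ANSWER: Leo, Olivia, Bob, Eve


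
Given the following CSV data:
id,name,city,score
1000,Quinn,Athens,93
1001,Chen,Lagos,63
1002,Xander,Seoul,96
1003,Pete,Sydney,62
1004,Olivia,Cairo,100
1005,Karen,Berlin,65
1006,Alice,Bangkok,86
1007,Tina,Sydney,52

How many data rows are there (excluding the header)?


Counting rows (excluding header):
Header: id,name,city,score
Data rows: 8

ANSWER: 8


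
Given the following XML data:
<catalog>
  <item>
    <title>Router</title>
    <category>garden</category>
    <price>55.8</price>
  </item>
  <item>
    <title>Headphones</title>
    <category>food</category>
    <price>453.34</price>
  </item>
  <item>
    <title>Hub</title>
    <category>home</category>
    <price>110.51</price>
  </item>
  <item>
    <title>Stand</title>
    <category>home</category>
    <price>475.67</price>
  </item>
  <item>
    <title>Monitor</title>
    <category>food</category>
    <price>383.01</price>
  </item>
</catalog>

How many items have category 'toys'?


Scanning <item> elements for <category>toys</category>:
Count: 0

ANSWER: 0


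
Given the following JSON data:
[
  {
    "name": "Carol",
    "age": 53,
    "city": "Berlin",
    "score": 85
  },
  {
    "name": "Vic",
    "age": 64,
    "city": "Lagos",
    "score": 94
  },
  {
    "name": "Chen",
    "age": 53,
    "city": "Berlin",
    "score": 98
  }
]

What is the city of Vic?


Looking up record where name = Vic
Record index: 1
Field 'city' = Lagos

ANSWER: Lagos


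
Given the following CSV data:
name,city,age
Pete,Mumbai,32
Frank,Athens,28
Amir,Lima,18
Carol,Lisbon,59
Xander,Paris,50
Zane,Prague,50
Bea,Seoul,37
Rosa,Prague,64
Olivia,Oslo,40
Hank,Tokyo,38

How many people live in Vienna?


Scanning city column for 'Vienna':
Total matches: 0

ANSWER: 0


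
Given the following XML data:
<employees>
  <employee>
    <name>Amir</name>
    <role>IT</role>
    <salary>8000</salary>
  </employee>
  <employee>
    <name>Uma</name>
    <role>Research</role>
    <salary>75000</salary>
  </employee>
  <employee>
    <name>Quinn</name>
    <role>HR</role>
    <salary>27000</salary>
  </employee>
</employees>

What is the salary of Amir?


Searching for <employee> with <name>Amir</name>
Found at position 1
<salary>8000</salary>

ANSWER: 8000


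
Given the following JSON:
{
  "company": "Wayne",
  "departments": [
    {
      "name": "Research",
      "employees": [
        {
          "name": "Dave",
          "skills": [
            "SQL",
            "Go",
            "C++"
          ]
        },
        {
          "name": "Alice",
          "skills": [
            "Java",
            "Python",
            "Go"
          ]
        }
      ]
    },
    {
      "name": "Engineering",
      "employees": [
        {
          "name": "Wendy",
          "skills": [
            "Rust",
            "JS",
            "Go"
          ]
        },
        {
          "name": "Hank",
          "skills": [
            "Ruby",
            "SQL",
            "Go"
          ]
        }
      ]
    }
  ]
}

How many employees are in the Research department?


Path: departments[0].employees
Count: 2

ANSWER: 2


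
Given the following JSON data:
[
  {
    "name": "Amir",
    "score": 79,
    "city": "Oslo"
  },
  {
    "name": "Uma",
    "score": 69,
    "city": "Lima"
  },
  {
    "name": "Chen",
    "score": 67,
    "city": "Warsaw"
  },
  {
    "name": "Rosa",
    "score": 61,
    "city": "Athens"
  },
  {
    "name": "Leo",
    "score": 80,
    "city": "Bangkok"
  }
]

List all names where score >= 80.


Filtering records where score >= 80:
  Amir (score=79) -> no
  Uma (score=69) -> no
  Chen (score=67) -> no
  Rosa (score=61) -> no
  Leo (score=80) -> YES


ANSWER: Leo


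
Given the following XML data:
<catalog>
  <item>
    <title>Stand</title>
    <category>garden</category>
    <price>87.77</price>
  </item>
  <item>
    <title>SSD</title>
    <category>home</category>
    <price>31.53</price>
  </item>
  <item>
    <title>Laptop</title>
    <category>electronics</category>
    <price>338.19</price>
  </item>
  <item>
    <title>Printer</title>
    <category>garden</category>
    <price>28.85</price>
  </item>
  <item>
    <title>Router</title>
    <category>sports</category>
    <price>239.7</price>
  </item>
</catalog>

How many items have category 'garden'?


Scanning <item> elements for <category>garden</category>:
  Item 1: Stand -> MATCH
  Item 4: Printer -> MATCH
Count: 2

ANSWER: 2


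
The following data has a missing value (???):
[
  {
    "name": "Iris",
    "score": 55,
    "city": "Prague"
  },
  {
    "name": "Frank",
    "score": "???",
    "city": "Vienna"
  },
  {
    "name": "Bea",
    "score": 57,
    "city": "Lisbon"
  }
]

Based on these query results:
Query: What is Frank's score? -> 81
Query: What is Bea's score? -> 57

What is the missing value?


The missing value is Frank's score
From query: Frank's score = 81

ANSWER: 81


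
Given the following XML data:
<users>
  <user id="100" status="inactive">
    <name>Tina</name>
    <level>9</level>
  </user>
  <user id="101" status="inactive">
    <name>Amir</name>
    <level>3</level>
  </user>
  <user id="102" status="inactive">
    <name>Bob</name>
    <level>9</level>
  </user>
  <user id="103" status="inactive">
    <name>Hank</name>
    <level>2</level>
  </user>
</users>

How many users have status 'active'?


Counting users with status='active':
Count: 0

ANSWER: 0


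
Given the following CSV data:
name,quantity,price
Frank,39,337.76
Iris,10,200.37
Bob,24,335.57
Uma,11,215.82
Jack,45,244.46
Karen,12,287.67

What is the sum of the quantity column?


Values in 'quantity' column:
  Row 1: 39
  Row 2: 10
  Row 3: 24
  Row 4: 11
  Row 5: 45
  Row 6: 12
Sum = 39 + 10 + 24 + 11 + 45 + 12 = 141

ANSWER: 141


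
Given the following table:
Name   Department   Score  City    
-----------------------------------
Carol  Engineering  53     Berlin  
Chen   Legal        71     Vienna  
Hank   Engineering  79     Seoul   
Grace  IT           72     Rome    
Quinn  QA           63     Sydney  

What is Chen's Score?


Row 2: Chen
Score = 71

ANSWER: 71


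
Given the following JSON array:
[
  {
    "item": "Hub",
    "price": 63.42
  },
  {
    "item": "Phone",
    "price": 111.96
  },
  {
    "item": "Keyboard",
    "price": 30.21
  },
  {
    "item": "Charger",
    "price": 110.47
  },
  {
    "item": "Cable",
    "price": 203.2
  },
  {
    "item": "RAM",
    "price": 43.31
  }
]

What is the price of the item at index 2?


Array index 2 -> Keyboard
price = 30.21

ANSWER: 30.21


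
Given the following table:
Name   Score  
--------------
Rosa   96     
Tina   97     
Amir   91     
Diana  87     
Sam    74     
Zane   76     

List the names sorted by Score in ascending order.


Sorting by Score (ascending):
  Sam: 74
  Zane: 76
  Diana: 87
  Amir: 91
  Rosa: 96
  Tina: 97


ANSWER: Sam, Zane, Diana, Amir, Rosa, Tina


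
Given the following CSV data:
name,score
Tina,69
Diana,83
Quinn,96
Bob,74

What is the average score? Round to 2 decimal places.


Scores: 69, 83, 96, 74
Sum = 322
Count = 4
Average = 322 / 4 = 80.50

ANSWER: 80.50


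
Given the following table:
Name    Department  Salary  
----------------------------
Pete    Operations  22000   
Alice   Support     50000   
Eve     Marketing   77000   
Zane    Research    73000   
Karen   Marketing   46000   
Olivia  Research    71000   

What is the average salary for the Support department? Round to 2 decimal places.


Support department members:
  Alice: 50000
Sum = 50000
Count = 1
Average = 50000 / 1 = 50000.00

ANSWER: 50000.00


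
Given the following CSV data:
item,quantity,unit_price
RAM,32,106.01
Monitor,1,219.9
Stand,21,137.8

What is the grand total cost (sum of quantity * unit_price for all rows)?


Computing row totals:
  RAM: 32 * 106.01 = 3392.32
  Monitor: 1 * 219.9 = 219.9
  Stand: 21 * 137.8 = 2893.8
Grand total = 3392.32 + 219.9 + 2893.8 = 6506.02

ANSWER: 6506.02


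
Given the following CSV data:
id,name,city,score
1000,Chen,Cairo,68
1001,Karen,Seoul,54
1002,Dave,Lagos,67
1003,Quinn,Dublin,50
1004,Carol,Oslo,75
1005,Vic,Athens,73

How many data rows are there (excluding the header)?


Counting rows (excluding header):
Header: id,name,city,score
Data rows: 6

ANSWER: 6


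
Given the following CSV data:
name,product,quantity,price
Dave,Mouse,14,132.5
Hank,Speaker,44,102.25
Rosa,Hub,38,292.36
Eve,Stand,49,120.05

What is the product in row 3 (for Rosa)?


Row 3: Rosa
Column 'product' = Hub

ANSWER: Hub


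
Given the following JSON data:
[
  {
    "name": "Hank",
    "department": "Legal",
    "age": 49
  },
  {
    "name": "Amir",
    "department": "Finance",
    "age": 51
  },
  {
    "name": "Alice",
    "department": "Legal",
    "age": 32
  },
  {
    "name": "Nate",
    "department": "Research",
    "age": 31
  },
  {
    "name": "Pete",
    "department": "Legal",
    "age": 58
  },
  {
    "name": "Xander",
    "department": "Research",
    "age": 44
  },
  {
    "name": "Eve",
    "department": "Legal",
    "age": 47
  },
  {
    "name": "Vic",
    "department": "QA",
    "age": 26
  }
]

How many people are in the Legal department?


Scanning records for department = Legal
  Record 0: Hank
  Record 2: Alice
  Record 4: Pete
  Record 6: Eve
Count: 4

ANSWER: 4


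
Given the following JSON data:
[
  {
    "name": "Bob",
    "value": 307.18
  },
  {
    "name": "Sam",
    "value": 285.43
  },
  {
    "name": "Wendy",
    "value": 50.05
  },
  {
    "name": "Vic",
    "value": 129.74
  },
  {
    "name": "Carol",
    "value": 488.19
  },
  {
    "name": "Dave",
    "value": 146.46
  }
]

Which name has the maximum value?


Comparing values:
  Bob: 307.18
  Sam: 285.43
  Wendy: 50.05
  Vic: 129.74
  Carol: 488.19
  Dave: 146.46
Maximum: Carol (488.19)

ANSWER: Carol


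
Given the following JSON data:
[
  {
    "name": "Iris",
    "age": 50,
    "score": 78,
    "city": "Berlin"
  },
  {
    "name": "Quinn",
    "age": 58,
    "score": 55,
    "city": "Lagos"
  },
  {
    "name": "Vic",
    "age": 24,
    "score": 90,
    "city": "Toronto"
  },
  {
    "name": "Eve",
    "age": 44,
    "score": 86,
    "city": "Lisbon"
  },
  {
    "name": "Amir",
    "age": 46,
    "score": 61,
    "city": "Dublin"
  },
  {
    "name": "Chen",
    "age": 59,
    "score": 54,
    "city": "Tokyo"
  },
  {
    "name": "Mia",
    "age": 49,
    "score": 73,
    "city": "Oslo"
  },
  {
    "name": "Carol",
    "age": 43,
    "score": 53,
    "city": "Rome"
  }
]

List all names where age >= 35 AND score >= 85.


Checking both conditions:
  Iris (age=50, score=78) -> no
  Quinn (age=58, score=55) -> no
  Vic (age=24, score=90) -> no
  Eve (age=44, score=86) -> YES
  Amir (age=46, score=61) -> no
  Chen (age=59, score=54) -> no
  Mia (age=49, score=73) -> no
  Carol (age=43, score=53) -> no


ANSWER: Eve


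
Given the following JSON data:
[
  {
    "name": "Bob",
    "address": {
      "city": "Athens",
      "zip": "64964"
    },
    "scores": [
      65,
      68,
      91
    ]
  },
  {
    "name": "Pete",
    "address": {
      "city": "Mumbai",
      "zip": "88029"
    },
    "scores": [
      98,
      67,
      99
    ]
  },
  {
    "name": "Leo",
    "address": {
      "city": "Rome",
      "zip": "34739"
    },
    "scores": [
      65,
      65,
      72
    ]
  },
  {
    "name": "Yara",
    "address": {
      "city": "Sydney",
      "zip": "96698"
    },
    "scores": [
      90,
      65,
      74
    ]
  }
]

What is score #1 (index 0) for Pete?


Path: records[1].scores[0]
Value: 98

ANSWER: 98


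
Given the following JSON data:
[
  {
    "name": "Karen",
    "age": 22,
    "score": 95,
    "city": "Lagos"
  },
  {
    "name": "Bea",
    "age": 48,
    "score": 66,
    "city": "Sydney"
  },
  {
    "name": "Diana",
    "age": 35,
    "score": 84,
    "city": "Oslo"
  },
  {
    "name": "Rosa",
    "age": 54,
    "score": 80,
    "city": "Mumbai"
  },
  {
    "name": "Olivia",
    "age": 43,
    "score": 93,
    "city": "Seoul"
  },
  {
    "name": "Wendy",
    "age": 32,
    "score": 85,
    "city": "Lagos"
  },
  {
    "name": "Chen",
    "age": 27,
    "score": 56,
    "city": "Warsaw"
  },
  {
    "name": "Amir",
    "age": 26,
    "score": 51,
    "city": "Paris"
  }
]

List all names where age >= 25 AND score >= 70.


Checking both conditions:
  Karen (age=22, score=95) -> no
  Bea (age=48, score=66) -> no
  Diana (age=35, score=84) -> YES
  Rosa (age=54, score=80) -> YES
  Olivia (age=43, score=93) -> YES
  Wendy (age=32, score=85) -> YES
  Chen (age=27, score=56) -> no
  Amir (age=26, score=51) -> no


ANSWER: Diana, Rosa, Olivia, Wendy


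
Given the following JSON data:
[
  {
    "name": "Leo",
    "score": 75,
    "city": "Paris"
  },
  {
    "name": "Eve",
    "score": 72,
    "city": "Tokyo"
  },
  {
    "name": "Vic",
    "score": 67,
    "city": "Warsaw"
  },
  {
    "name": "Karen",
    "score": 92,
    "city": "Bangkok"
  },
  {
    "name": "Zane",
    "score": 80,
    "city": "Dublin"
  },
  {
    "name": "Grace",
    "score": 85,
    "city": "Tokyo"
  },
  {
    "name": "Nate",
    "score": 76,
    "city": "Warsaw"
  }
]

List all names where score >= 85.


Filtering records where score >= 85:
  Leo (score=75) -> no
  Eve (score=72) -> no
  Vic (score=67) -> no
  Karen (score=92) -> YES
  Zane (score=80) -> no
  Grace (score=85) -> YES
  Nate (score=76) -> no


ANSWER: Karen, Grace


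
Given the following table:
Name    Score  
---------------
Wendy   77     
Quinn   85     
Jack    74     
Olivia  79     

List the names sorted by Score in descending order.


Sorting by Score (descending):
  Quinn: 85
  Olivia: 79
  Wendy: 77
  Jack: 74


ANSWER: Quinn, Olivia, Wendy, Jack


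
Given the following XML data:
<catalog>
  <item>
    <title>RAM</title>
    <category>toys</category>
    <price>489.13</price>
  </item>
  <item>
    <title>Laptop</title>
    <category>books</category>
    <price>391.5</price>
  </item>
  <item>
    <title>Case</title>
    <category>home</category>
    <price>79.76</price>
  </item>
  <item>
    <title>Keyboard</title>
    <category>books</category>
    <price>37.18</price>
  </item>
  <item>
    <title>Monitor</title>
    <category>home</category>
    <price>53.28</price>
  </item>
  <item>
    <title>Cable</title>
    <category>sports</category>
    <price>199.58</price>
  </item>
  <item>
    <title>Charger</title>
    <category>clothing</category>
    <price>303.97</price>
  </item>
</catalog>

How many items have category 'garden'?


Scanning <item> elements for <category>garden</category>:
Count: 0

ANSWER: 0


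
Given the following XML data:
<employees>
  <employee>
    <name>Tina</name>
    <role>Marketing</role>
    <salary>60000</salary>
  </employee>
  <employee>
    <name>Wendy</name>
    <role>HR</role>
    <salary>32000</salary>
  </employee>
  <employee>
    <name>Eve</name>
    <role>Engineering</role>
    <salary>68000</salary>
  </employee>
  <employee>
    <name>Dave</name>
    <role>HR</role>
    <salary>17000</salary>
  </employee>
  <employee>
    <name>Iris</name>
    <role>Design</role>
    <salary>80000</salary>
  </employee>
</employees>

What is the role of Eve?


Searching for <employee> with <name>Eve</name>
Found at position 3
<role>Engineering</role>

ANSWER: Engineering


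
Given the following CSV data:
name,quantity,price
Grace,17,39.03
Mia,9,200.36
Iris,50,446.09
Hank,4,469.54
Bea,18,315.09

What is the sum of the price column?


Values in 'price' column:
  Row 1: 39.03
  Row 2: 200.36
  Row 3: 446.09
  Row 4: 469.54
  Row 5: 315.09
Sum = 39.03 + 200.36 + 446.09 + 469.54 + 315.09 = 1470.11

ANSWER: 1470.11


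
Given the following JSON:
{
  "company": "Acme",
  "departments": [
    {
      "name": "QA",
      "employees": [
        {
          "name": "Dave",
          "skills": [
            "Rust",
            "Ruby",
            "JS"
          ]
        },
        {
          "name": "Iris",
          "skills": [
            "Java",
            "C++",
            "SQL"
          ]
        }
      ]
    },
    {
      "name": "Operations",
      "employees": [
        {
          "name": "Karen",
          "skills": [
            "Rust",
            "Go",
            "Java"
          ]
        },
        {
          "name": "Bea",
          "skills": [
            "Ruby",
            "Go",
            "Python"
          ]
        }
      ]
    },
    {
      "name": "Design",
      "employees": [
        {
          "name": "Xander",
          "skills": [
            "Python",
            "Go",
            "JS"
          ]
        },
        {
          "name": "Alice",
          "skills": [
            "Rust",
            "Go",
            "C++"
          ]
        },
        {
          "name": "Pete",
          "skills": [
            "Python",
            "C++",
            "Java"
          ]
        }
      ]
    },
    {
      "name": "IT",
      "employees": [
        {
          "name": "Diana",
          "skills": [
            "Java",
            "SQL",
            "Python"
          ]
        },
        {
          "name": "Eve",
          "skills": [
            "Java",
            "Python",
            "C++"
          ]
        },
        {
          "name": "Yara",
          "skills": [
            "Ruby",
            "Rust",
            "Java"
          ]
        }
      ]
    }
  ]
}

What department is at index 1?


Path: departments[1].name
Value: Operations

ANSWER: Operations


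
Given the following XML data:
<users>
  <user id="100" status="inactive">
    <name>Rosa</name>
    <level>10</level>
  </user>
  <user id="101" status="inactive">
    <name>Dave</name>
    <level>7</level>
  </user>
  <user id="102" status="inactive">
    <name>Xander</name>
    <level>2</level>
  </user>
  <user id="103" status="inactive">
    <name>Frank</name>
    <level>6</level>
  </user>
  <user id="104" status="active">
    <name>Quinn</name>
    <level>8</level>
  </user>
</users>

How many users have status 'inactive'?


Counting users with status='inactive':
  Rosa (id=100) -> MATCH
  Dave (id=101) -> MATCH
  Xander (id=102) -> MATCH
  Frank (id=103) -> MATCH
Count: 4

ANSWER: 4


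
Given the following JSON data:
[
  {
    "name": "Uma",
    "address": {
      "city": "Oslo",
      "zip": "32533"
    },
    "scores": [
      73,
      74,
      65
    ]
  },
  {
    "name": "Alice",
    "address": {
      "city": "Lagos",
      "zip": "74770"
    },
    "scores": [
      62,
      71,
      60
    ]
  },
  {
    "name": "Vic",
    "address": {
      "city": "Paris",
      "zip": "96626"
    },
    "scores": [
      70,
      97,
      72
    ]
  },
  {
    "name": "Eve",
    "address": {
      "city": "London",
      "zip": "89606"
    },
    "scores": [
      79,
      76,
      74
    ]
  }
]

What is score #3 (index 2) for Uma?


Path: records[0].scores[2]
Value: 65

ANSWER: 65


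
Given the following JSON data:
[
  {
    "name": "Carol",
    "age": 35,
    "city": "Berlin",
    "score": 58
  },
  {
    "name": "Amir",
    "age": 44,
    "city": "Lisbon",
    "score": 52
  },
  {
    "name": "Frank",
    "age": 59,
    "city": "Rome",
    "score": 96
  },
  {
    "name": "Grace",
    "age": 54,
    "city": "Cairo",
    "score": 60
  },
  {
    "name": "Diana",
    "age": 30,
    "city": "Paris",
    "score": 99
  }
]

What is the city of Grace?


Looking up record where name = Grace
Record index: 3
Field 'city' = Cairo

ANSWER: Cairo


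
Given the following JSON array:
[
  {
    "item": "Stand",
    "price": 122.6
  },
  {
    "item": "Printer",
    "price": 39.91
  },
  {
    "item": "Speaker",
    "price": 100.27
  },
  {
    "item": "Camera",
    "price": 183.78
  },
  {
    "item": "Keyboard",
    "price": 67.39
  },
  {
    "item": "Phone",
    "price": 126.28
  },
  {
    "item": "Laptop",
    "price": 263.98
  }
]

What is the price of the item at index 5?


Array index 5 -> Phone
price = 126.28

ANSWER: 126.28


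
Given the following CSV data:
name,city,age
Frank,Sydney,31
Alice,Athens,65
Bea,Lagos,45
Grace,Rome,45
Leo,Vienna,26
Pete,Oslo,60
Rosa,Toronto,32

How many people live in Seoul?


Scanning city column for 'Seoul':
Total matches: 0

ANSWER: 0


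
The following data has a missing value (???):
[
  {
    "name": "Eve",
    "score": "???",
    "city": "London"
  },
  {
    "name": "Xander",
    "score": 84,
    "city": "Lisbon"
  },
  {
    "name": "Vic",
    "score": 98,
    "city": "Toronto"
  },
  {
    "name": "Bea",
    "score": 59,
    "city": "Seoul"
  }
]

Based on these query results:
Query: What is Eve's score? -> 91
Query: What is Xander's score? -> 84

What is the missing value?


The missing value is Eve's score
From query: Eve's score = 91

ANSWER: 91


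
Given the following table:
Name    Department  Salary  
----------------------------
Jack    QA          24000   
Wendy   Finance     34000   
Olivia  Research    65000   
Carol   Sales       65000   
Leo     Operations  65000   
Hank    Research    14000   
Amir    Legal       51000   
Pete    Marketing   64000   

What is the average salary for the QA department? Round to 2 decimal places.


QA department members:
  Jack: 24000
Sum = 24000
Count = 1
Average = 24000 / 1 = 24000.00

ANSWER: 24000.00


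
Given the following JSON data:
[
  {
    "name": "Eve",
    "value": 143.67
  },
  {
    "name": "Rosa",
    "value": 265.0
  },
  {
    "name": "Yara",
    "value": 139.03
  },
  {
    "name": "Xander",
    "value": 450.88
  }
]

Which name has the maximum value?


Comparing values:
  Eve: 143.67
  Rosa: 265.0
  Yara: 139.03
  Xander: 450.88
Maximum: Xander (450.88)

ANSWER: Xander


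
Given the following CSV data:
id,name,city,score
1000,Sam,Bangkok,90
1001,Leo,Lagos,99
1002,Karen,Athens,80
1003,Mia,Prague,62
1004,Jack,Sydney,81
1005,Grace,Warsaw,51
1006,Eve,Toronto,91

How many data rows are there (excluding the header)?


Counting rows (excluding header):
Header: id,name,city,score
Data rows: 7

ANSWER: 7


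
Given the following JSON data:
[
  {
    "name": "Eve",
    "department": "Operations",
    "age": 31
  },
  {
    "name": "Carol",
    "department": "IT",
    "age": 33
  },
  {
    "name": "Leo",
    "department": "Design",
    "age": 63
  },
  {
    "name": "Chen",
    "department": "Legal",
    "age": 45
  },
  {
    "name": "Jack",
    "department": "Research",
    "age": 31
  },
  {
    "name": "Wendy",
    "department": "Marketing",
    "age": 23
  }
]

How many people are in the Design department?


Scanning records for department = Design
  Record 2: Leo
Count: 1

ANSWER: 1


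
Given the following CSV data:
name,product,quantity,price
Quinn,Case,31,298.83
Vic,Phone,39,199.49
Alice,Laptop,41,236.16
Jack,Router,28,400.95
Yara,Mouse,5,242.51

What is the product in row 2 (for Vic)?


Row 2: Vic
Column 'product' = Phone

ANSWER: Phone


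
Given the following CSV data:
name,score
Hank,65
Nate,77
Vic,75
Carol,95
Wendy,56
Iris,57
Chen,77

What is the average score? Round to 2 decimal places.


Scores: 65, 77, 75, 95, 56, 57, 77
Sum = 502
Count = 7
Average = 502 / 7 = 71.71

ANSWER: 71.71


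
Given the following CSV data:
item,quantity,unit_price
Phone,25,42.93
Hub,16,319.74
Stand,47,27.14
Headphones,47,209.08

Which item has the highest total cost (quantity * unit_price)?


Computing row totals:
  Phone: 1073.25
  Hub: 5115.84
  Stand: 1275.58
  Headphones: 9826.76
Maximum: Headphones (9826.76)

ANSWER: Headphones


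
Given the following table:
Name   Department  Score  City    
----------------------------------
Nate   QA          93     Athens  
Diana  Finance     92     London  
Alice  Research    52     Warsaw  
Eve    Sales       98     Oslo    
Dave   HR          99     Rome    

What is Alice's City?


Row 3: Alice
City = Warsaw

ANSWER: Warsaw


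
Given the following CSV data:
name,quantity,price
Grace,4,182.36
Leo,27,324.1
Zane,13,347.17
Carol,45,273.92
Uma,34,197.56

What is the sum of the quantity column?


Values in 'quantity' column:
  Row 1: 4
  Row 2: 27
  Row 3: 13
  Row 4: 45
  Row 5: 34
Sum = 4 + 27 + 13 + 45 + 34 = 123

ANSWER: 123


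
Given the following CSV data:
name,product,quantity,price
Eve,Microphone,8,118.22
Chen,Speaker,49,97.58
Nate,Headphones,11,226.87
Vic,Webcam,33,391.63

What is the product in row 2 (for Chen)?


Row 2: Chen
Column 'product' = Speaker

ANSWER: Speaker


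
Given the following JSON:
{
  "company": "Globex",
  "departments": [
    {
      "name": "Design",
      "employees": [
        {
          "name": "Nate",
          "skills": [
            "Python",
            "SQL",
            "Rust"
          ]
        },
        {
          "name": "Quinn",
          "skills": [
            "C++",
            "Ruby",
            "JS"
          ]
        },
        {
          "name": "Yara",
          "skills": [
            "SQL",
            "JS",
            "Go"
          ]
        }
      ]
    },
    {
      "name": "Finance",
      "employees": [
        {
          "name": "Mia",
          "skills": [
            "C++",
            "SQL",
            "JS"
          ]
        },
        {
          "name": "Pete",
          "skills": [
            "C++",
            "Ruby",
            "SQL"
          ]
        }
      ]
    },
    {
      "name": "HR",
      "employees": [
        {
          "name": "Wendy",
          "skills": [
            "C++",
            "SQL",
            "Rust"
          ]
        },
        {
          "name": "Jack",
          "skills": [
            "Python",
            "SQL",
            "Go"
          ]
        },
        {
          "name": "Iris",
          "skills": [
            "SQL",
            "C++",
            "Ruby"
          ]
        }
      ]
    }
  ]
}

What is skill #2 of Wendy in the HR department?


Path: departments[2].employees[0].skills[1]
Value: SQL

ANSWER: SQL


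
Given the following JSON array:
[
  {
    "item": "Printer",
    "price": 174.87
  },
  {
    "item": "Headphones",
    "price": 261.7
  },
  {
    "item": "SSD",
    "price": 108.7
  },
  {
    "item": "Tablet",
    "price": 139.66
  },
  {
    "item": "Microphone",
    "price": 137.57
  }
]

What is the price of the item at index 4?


Array index 4 -> Microphone
price = 137.57

ANSWER: 137.57


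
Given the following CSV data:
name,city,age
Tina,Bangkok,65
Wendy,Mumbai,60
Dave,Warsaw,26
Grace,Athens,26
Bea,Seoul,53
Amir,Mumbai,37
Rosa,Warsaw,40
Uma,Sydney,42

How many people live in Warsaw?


Scanning city column for 'Warsaw':
  Row 3: Dave -> MATCH
  Row 7: Rosa -> MATCH
Total matches: 2

ANSWER: 2


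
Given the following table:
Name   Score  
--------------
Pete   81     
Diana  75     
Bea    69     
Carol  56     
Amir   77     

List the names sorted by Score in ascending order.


Sorting by Score (ascending):
  Carol: 56
  Bea: 69
  Diana: 75
  Amir: 77
  Pete: 81


ANSWER: Carol, Bea, Diana, Amir, Pete


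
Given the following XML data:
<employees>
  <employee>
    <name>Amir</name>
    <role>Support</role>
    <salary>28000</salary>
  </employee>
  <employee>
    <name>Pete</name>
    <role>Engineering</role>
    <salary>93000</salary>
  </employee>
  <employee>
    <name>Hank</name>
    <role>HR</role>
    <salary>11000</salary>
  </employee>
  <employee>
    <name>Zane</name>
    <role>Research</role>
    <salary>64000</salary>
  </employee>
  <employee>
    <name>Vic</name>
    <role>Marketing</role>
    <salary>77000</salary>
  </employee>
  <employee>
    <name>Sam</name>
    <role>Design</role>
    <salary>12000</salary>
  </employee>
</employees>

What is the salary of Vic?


Searching for <employee> with <name>Vic</name>
Found at position 5
<salary>77000</salary>

ANSWER: 77000


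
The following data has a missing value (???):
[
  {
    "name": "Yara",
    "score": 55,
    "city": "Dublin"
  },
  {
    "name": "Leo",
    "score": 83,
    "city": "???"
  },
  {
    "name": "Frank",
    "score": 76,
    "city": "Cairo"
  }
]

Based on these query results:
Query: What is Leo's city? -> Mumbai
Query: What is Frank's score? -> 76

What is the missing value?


The missing value is Leo's city
From query: Leo's city = Mumbai

ANSWER: Mumbai


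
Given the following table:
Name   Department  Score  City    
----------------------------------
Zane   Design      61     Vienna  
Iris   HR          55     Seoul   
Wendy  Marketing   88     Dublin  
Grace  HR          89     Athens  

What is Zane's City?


Row 1: Zane
City = Vienna

ANSWER: Vienna


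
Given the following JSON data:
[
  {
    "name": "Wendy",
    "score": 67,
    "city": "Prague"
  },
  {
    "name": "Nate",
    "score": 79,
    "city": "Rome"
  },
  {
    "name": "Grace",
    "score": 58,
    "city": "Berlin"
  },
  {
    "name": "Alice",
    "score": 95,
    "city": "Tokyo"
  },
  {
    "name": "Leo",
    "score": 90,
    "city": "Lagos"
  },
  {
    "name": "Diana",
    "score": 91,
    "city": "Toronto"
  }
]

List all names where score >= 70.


Filtering records where score >= 70:
  Wendy (score=67) -> no
  Nate (score=79) -> YES
  Grace (score=58) -> no
  Alice (score=95) -> YES
  Leo (score=90) -> YES
  Diana (score=91) -> YES


ANSWER: Nate, Alice, Leo, Diana


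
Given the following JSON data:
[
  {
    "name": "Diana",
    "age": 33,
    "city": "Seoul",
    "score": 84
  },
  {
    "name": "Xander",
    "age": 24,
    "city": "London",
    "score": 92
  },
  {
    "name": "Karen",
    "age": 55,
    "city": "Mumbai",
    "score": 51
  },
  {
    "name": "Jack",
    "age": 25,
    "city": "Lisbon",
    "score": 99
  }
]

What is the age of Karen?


Looking up record where name = Karen
Record index: 2
Field 'age' = 55

ANSWER: 55


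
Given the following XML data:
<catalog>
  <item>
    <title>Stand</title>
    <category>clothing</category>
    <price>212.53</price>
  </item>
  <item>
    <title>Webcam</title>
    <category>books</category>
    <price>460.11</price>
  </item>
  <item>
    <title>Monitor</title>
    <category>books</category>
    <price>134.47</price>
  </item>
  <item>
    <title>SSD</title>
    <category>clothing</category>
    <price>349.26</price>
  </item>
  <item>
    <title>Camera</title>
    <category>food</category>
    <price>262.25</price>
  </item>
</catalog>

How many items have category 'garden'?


Scanning <item> elements for <category>garden</category>:
Count: 0

ANSWER: 0


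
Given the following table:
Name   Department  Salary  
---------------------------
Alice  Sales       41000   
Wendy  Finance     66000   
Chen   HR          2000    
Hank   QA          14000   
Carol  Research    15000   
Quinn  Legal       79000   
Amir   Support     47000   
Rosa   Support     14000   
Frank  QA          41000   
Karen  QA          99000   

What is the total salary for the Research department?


Research department members:
  Carol: 15000
Total = 15000 = 15000

ANSWER: 15000


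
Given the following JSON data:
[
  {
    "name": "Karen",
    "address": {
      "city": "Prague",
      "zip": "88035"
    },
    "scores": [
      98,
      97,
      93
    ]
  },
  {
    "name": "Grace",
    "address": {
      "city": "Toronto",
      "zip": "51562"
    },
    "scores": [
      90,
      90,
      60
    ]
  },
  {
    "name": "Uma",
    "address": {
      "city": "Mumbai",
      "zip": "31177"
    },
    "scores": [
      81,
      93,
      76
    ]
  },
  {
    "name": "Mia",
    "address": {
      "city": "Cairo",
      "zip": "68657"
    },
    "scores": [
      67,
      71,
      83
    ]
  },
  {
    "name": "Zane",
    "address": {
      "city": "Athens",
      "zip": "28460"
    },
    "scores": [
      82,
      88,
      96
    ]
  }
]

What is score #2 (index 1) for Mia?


Path: records[3].scores[1]
Value: 71

ANSWER: 71


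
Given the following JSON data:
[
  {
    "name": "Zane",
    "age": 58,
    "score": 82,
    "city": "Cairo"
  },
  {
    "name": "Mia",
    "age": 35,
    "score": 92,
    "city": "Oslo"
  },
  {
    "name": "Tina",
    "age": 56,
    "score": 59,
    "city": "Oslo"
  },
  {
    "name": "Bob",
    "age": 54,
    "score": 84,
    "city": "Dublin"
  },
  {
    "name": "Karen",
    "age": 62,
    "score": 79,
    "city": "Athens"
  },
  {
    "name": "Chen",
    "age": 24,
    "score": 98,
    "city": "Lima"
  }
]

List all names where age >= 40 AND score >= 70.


Checking both conditions:
  Zane (age=58, score=82) -> YES
  Mia (age=35, score=92) -> no
  Tina (age=56, score=59) -> no
  Bob (age=54, score=84) -> YES
  Karen (age=62, score=79) -> YES
  Chen (age=24, score=98) -> no


ANSWER: Zane, Bob, Karen


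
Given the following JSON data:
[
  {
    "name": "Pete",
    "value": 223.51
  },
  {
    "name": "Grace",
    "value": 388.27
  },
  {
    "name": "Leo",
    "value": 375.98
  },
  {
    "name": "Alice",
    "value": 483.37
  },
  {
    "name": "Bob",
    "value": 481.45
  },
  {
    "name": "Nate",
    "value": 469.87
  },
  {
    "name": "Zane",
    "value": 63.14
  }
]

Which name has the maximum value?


Comparing values:
  Pete: 223.51
  Grace: 388.27
  Leo: 375.98
  Alice: 483.37
  Bob: 481.45
  Nate: 469.87
  Zane: 63.14
Maximum: Alice (483.37)

ANSWER: Alice


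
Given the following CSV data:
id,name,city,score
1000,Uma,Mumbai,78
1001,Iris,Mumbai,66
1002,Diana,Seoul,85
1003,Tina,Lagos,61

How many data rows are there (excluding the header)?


Counting rows (excluding header):
Header: id,name,city,score
Data rows: 4

ANSWER: 4


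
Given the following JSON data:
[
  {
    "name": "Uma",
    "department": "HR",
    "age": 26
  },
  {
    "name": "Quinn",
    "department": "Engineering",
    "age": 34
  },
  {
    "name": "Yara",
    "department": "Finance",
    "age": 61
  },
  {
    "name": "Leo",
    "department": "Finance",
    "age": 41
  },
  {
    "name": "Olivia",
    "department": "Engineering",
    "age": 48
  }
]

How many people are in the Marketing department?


Scanning records for department = Marketing
  No matches found
Count: 0

ANSWER: 0


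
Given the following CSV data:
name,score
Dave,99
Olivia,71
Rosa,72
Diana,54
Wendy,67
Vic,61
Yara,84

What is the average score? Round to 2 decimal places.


Scores: 99, 71, 72, 54, 67, 61, 84
Sum = 508
Count = 7
Average = 508 / 7 = 72.57

ANSWER: 72.57


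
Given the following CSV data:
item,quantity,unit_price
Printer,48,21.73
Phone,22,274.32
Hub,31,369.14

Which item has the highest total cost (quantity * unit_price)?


Computing row totals:
  Printer: 1043.04
  Phone: 6035.04
  Hub: 11443.34
Maximum: Hub (11443.34)

ANSWER: Hub


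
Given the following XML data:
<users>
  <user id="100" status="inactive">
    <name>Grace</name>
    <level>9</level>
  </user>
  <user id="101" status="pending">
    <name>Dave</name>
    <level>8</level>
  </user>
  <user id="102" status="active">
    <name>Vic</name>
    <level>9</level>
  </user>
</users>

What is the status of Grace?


Finding user with name = Grace
user id="100" status="inactive"

ANSWER: inactive


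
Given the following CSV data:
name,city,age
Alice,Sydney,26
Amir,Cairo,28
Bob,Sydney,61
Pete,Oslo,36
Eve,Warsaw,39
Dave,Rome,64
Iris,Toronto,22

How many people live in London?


Scanning city column for 'London':
Total matches: 0

ANSWER: 0


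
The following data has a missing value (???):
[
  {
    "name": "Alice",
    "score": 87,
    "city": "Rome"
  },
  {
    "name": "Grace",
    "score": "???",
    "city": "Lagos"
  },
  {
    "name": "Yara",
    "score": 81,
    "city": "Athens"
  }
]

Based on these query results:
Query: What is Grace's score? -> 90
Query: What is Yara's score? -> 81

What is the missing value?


The missing value is Grace's score
From query: Grace's score = 90

ANSWER: 90
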